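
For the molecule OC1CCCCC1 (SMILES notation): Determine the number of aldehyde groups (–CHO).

0

Scan the SMILES for the aldehyde motif — none present.
Groups that are present: 1 hydroxyl.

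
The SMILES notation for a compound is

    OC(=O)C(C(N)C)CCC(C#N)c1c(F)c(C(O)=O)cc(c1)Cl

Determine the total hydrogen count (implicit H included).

16

Walk through each heavy atom and fill implicit hydrogens from standard valence (C 4, N 3, O 2, S 2, halogen 1); for lowercase aromatic atoms, an aromatic c carries 1 H when it has two neighbours and 0 H with three, and aromatic n carries 0 H:
  atom 1: O, bond orders sum to 1 (valence 2) → 1 H
  atom 2: C, bond orders sum to 4 (valence 4) → 0 H
  atom 3: O, bond orders sum to 2 (valence 2) → 0 H
  atom 4: C, bond orders sum to 3 (valence 4) → 1 H
  atom 5: C, bond orders sum to 3 (valence 4) → 1 H
  atom 6: N, bond orders sum to 1 (valence 3) → 2 H
  atom 7: C, bond orders sum to 1 (valence 4) → 3 H
  atom 8: C, bond orders sum to 2 (valence 4) → 2 H
  atom 9: C, bond orders sum to 2 (valence 4) → 2 H
  atom 10: C, bond orders sum to 3 (valence 4) → 1 H
  atom 11: C, bond orders sum to 4 (valence 4) → 0 H
  atom 12: N, bond orders sum to 3 (valence 3) → 0 H
  atom 13: aromatic c, 3 neighbours → 0 H
  atom 14: aromatic c, 3 neighbours → 0 H
  atom 15: F (halogen, monovalent) → 0 H
  atom 16: aromatic c, 3 neighbours → 0 H
  atom 17: C, bond orders sum to 4 (valence 4) → 0 H
  atom 18: O, bond orders sum to 1 (valence 2) → 1 H
  atom 19: O, bond orders sum to 2 (valence 2) → 0 H
  atom 20: aromatic c, 2 neighbours → 1 H
  atom 21: aromatic c, 3 neighbours → 0 H
  atom 22: aromatic c, 2 neighbours → 1 H
  atom 23: Cl (halogen, monovalent) → 0 H
Total hydrogens: 16.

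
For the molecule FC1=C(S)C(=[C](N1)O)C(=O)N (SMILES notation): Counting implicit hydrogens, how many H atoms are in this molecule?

Walk through each heavy atom and fill implicit hydrogens from standard valence (C 4, N 3, O 2, S 2, halogen 1):
  atom 1: F (halogen, monovalent) → 0 H
  atom 2: C, bond orders sum to 4 (valence 4) → 0 H
  atom 3: C, bond orders sum to 4 (valence 4) → 0 H
  atom 4: S, bond orders sum to 1 (valence 2) → 1 H
  atom 5: C, bond orders sum to 4 (valence 4) → 0 H
  atom 6: C with explicit H count 0
  atom 7: N, bond orders sum to 2 (valence 3) → 1 H
  atom 8: O, bond orders sum to 1 (valence 2) → 1 H
  atom 9: C, bond orders sum to 4 (valence 4) → 0 H
  atom 10: O, bond orders sum to 2 (valence 2) → 0 H
  atom 11: N, bond orders sum to 1 (valence 3) → 2 H
Total hydrogens: 5.

5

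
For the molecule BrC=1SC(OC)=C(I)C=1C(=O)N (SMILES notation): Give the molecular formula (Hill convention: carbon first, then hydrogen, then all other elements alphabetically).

Walk through each heavy atom and fill implicit hydrogens from standard valence (C 4, N 3, O 2, S 2, halogen 1):
  atom 1: Br (halogen, monovalent) → 0 H
  atom 2: C, bond orders sum to 4 (valence 4) → 0 H
  atom 3: S, bond orders sum to 2 (valence 2) → 0 H
  atom 4: C, bond orders sum to 4 (valence 4) → 0 H
  atom 5: O, bond orders sum to 2 (valence 2) → 0 H
  atom 6: C, bond orders sum to 1 (valence 4) → 3 H
  atom 7: C, bond orders sum to 4 (valence 4) → 0 H
  atom 8: I (halogen, monovalent) → 0 H
  atom 9: C, bond orders sum to 4 (valence 4) → 0 H
  atom 10: C, bond orders sum to 4 (valence 4) → 0 H
  atom 11: O, bond orders sum to 2 (valence 2) → 0 H
  atom 12: N, bond orders sum to 1 (valence 3) → 2 H
Totals → C:6, H:5, Br:1, I:1, N:1, O:2, S:1.

C6H5BrINO2S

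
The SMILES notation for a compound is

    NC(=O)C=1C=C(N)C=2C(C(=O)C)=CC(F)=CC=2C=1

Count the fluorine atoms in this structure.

Scan the SMILES for F atoms (remember two-letter symbols like Cl and Br are single atoms).
Fluorine count: 1.

1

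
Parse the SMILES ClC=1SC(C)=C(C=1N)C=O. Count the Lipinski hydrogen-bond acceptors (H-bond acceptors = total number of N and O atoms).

N atoms: 1; O atoms: 1.
Lipinski HBA = 1 + 1 = 2.

2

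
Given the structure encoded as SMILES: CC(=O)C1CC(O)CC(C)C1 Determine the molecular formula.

C9H16O2

Walk through each heavy atom and fill implicit hydrogens from standard valence (C 4, N 3, O 2, S 2, halogen 1):
  atom 1: C, bond orders sum to 1 (valence 4) → 3 H
  atom 2: C, bond orders sum to 4 (valence 4) → 0 H
  atom 3: O, bond orders sum to 2 (valence 2) → 0 H
  atom 4: C, bond orders sum to 3 (valence 4) → 1 H
  atom 5: C, bond orders sum to 2 (valence 4) → 2 H
  atom 6: C, bond orders sum to 3 (valence 4) → 1 H
  atom 7: O, bond orders sum to 1 (valence 2) → 1 H
  atom 8: C, bond orders sum to 2 (valence 4) → 2 H
  atom 9: C, bond orders sum to 3 (valence 4) → 1 H
  atom 10: C, bond orders sum to 1 (valence 4) → 3 H
  atom 11: C, bond orders sum to 2 (valence 4) → 2 H
Totals → C:9, H:16, O:2.
In Hill order: C9H16O2.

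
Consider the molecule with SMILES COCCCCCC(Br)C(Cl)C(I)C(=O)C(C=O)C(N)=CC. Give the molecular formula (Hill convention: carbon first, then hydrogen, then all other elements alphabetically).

C15H24BrClINO3

Walk through each heavy atom and fill implicit hydrogens from standard valence (C 4, N 3, O 2, S 2, halogen 1):
  atom 1: C, bond orders sum to 1 (valence 4) → 3 H
  atom 2: O, bond orders sum to 2 (valence 2) → 0 H
  atom 3: C, bond orders sum to 2 (valence 4) → 2 H
  atom 4: C, bond orders sum to 2 (valence 4) → 2 H
  atom 5: C, bond orders sum to 2 (valence 4) → 2 H
  atom 6: C, bond orders sum to 2 (valence 4) → 2 H
  atom 7: C, bond orders sum to 2 (valence 4) → 2 H
  atom 8: C, bond orders sum to 3 (valence 4) → 1 H
  atom 9: Br (halogen, monovalent) → 0 H
  atom 10: C, bond orders sum to 3 (valence 4) → 1 H
  atom 11: Cl (halogen, monovalent) → 0 H
  atom 12: C, bond orders sum to 3 (valence 4) → 1 H
  atom 13: I (halogen, monovalent) → 0 H
  atom 14: C, bond orders sum to 4 (valence 4) → 0 H
  atom 15: O, bond orders sum to 2 (valence 2) → 0 H
  atom 16: C, bond orders sum to 3 (valence 4) → 1 H
  atom 17: C, bond orders sum to 3 (valence 4) → 1 H
  atom 18: O, bond orders sum to 2 (valence 2) → 0 H
  atom 19: C, bond orders sum to 4 (valence 4) → 0 H
  atom 20: N, bond orders sum to 1 (valence 3) → 2 H
  atom 21: C, bond orders sum to 3 (valence 4) → 1 H
  atom 22: C, bond orders sum to 1 (valence 4) → 3 H
Totals → C:15, H:24, Br:1, Cl:1, I:1, N:1, O:3.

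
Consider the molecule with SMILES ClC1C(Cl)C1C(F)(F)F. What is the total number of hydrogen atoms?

Walk through each heavy atom and fill implicit hydrogens from standard valence (C 4, N 3, O 2, S 2, halogen 1):
  atom 1: Cl (halogen, monovalent) → 0 H
  atom 2: C, bond orders sum to 3 (valence 4) → 1 H
  atom 3: C, bond orders sum to 3 (valence 4) → 1 H
  atom 4: Cl (halogen, monovalent) → 0 H
  atom 5: C, bond orders sum to 3 (valence 4) → 1 H
  atom 6: C, bond orders sum to 4 (valence 4) → 0 H
  atom 7: F (halogen, monovalent) → 0 H
  atom 8: F (halogen, monovalent) → 0 H
  atom 9: F (halogen, monovalent) → 0 H
Total hydrogens: 3.

3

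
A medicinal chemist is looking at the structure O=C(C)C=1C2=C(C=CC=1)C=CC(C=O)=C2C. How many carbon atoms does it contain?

Count every carbon token in the SMILES (each C, including those in ring-closure positions and inside branches).
Carbon count: 14.

14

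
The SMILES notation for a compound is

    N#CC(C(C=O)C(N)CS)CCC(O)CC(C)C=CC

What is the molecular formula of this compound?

Walk through each heavy atom and fill implicit hydrogens from standard valence (C 4, N 3, O 2, S 2, halogen 1):
  atom 1: N, bond orders sum to 3 (valence 3) → 0 H
  atom 2: C, bond orders sum to 4 (valence 4) → 0 H
  atom 3: C, bond orders sum to 3 (valence 4) → 1 H
  atom 4: C, bond orders sum to 3 (valence 4) → 1 H
  atom 5: C, bond orders sum to 3 (valence 4) → 1 H
  atom 6: O, bond orders sum to 2 (valence 2) → 0 H
  atom 7: C, bond orders sum to 3 (valence 4) → 1 H
  atom 8: N, bond orders sum to 1 (valence 3) → 2 H
  atom 9: C, bond orders sum to 2 (valence 4) → 2 H
  atom 10: S, bond orders sum to 1 (valence 2) → 1 H
  atom 11: C, bond orders sum to 2 (valence 4) → 2 H
  atom 12: C, bond orders sum to 2 (valence 4) → 2 H
  atom 13: C, bond orders sum to 3 (valence 4) → 1 H
  atom 14: O, bond orders sum to 1 (valence 2) → 1 H
  atom 15: C, bond orders sum to 2 (valence 4) → 2 H
  atom 16: C, bond orders sum to 3 (valence 4) → 1 H
  atom 17: C, bond orders sum to 1 (valence 4) → 3 H
  atom 18: C, bond orders sum to 3 (valence 4) → 1 H
  atom 19: C, bond orders sum to 3 (valence 4) → 1 H
  atom 20: C, bond orders sum to 1 (valence 4) → 3 H
Totals → C:15, H:26, N:2, O:2, S:1.

C15H26N2O2S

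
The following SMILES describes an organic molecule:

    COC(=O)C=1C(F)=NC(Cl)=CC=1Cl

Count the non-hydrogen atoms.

13

Every atom symbol written in the SMILES (organic subset) is one heavy atom; implicit H are not written.
Heavy atoms by element → C:7, Cl:2, F:1, N:1, O:2.
Total: 13.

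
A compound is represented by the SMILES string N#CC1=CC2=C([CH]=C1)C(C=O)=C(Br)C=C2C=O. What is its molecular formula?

Walk through each heavy atom and fill implicit hydrogens from standard valence (C 4, N 3, O 2, S 2, halogen 1):
  atom 1: N, bond orders sum to 3 (valence 3) → 0 H
  atom 2: C, bond orders sum to 4 (valence 4) → 0 H
  atom 3: C, bond orders sum to 4 (valence 4) → 0 H
  atom 4: C, bond orders sum to 3 (valence 4) → 1 H
  atom 5: C, bond orders sum to 4 (valence 4) → 0 H
  atom 6: C, bond orders sum to 4 (valence 4) → 0 H
  atom 7: C with explicit H count 1
  atom 8: C, bond orders sum to 3 (valence 4) → 1 H
  atom 9: C, bond orders sum to 4 (valence 4) → 0 H
  atom 10: C, bond orders sum to 3 (valence 4) → 1 H
  atom 11: O, bond orders sum to 2 (valence 2) → 0 H
  atom 12: C, bond orders sum to 4 (valence 4) → 0 H
  atom 13: Br (halogen, monovalent) → 0 H
  atom 14: C, bond orders sum to 3 (valence 4) → 1 H
  atom 15: C, bond orders sum to 4 (valence 4) → 0 H
  atom 16: C, bond orders sum to 3 (valence 4) → 1 H
  atom 17: O, bond orders sum to 2 (valence 2) → 0 H
Totals → C:13, H:6, Br:1, N:1, O:2.
In Hill order: C13H6BrNO2.

C13H6BrNO2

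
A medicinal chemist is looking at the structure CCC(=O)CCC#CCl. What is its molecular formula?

C7H9ClO

Walk through each heavy atom and fill implicit hydrogens from standard valence (C 4, N 3, O 2, S 2, halogen 1):
  atom 1: C, bond orders sum to 1 (valence 4) → 3 H
  atom 2: C, bond orders sum to 2 (valence 4) → 2 H
  atom 3: C, bond orders sum to 4 (valence 4) → 0 H
  atom 4: O, bond orders sum to 2 (valence 2) → 0 H
  atom 5: C, bond orders sum to 2 (valence 4) → 2 H
  atom 6: C, bond orders sum to 2 (valence 4) → 2 H
  atom 7: C, bond orders sum to 4 (valence 4) → 0 H
  atom 8: C, bond orders sum to 4 (valence 4) → 0 H
  atom 9: Cl (halogen, monovalent) → 0 H
Totals → C:7, H:9, Cl:1, O:1.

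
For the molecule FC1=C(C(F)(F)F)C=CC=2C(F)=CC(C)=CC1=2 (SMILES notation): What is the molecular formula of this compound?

C12H7F5

Walk through each heavy atom and fill implicit hydrogens from standard valence (C 4, N 3, O 2, S 2, halogen 1):
  atom 1: F (halogen, monovalent) → 0 H
  atom 2: C, bond orders sum to 4 (valence 4) → 0 H
  atom 3: C, bond orders sum to 4 (valence 4) → 0 H
  atom 4: C, bond orders sum to 4 (valence 4) → 0 H
  atom 5: F (halogen, monovalent) → 0 H
  atom 6: F (halogen, monovalent) → 0 H
  atom 7: F (halogen, monovalent) → 0 H
  atom 8: C, bond orders sum to 3 (valence 4) → 1 H
  atom 9: C, bond orders sum to 3 (valence 4) → 1 H
  atom 10: C, bond orders sum to 4 (valence 4) → 0 H
  atom 11: C, bond orders sum to 4 (valence 4) → 0 H
  atom 12: F (halogen, monovalent) → 0 H
  atom 13: C, bond orders sum to 3 (valence 4) → 1 H
  atom 14: C, bond orders sum to 4 (valence 4) → 0 H
  atom 15: C, bond orders sum to 1 (valence 4) → 3 H
  atom 16: C, bond orders sum to 3 (valence 4) → 1 H
  atom 17: C, bond orders sum to 4 (valence 4) → 0 H
Totals → C:12, H:7, F:5.
In Hill order: C12H7F5.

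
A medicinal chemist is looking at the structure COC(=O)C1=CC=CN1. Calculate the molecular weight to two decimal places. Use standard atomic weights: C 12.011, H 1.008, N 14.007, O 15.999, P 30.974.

First, the molecular formula is C6H7NO2 (counting implicit H from valence).
  C: 6 × 12.011 = 72.066
  H: 7 × 1.008 = 7.056
  N: 1 × 14.007 = 14.007
  O: 2 × 15.999 = 31.998
Sum: 6×12.011 + 7×1.008 + 1×14.007 + 2×15.999 = 125.127 → 125.13 g/mol.

125.13 g/mol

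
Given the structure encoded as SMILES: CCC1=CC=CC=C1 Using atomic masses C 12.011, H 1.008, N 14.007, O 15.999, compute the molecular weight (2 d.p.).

First, the molecular formula is C8H10 (counting implicit H from valence).
  C: 8 × 12.011 = 96.088
  H: 10 × 1.008 = 10.080
Sum: 8×12.011 + 10×1.008 = 106.168 → 106.17 g/mol.

106.17 g/mol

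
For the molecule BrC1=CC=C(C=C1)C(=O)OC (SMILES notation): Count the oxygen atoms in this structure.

2

Scan the SMILES for O atoms (remember two-letter symbols like Cl and Br are single atoms).
Oxygen count: 2.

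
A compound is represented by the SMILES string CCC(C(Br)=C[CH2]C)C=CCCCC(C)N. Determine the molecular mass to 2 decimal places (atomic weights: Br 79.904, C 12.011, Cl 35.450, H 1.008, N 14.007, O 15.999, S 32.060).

288.27 g/mol

First, the molecular formula is C14H26BrN (counting implicit H from valence).
  Br: 1 × 79.904 = 79.904
  C: 14 × 12.011 = 168.154
  H: 26 × 1.008 = 26.208
  N: 1 × 14.007 = 14.007
Sum: 1×79.904 + 14×12.011 + 26×1.008 + 1×14.007 = 288.273 → 288.27 g/mol.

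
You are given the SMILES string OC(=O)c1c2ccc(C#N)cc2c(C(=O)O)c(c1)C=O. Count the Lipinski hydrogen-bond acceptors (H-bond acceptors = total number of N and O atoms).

6

N atoms: 1; O atoms: 5.
Lipinski HBA = 1 + 5 = 6.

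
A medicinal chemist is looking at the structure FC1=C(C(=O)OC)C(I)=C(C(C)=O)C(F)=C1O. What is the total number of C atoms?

Count every carbon token in the SMILES (each C, including those in ring-closure positions and inside branches).
Carbon count: 10.

10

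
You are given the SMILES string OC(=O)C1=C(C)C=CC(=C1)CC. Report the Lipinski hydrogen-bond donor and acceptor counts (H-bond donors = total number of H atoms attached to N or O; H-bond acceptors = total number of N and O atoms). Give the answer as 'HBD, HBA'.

1, 2

Donors: find every N or O and count the H atoms it carries.
  atom 1 (O): bond orders sum to 1 → 1 H
  atom 3 (O): bond orders sum to 2 → 0 H
Lipinski HBD = 1.
Acceptors: N atoms = 0, O atoms = 2 → HBA = 2.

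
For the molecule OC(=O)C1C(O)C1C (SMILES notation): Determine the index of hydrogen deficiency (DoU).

Degree of unsaturation = (number of rings) + (number of π bonds).
Ring closures in the SMILES: 1.
π bonds: 1 double bond (each 1 DoU) → 1 DoU from unsaturation.
Total DoU = 1 + 1 = 2.

2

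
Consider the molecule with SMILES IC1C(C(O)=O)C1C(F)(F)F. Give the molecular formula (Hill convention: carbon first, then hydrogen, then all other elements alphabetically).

C5H4F3IO2

Walk through each heavy atom and fill implicit hydrogens from standard valence (C 4, N 3, O 2, S 2, halogen 1):
  atom 1: I (halogen, monovalent) → 0 H
  atom 2: C, bond orders sum to 3 (valence 4) → 1 H
  atom 3: C, bond orders sum to 3 (valence 4) → 1 H
  atom 4: C, bond orders sum to 4 (valence 4) → 0 H
  atom 5: O, bond orders sum to 1 (valence 2) → 1 H
  atom 6: O, bond orders sum to 2 (valence 2) → 0 H
  atom 7: C, bond orders sum to 3 (valence 4) → 1 H
  atom 8: C, bond orders sum to 4 (valence 4) → 0 H
  atom 9: F (halogen, monovalent) → 0 H
  atom 10: F (halogen, monovalent) → 0 H
  atom 11: F (halogen, monovalent) → 0 H
Totals → C:5, H:4, F:3, I:1, O:2.
In Hill order: C5H4F3IO2.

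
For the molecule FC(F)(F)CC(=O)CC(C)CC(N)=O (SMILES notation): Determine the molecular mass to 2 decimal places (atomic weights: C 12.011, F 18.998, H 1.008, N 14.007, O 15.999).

211.18 g/mol

First, the molecular formula is C8H12F3NO2 (counting implicit H from valence).
  C: 8 × 12.011 = 96.088
  F: 3 × 18.998 = 56.994
  H: 12 × 1.008 = 12.096
  N: 1 × 14.007 = 14.007
  O: 2 × 15.999 = 31.998
Sum: 8×12.011 + 3×18.998 + 12×1.008 + 1×14.007 + 2×15.999 = 211.183 → 211.18 g/mol.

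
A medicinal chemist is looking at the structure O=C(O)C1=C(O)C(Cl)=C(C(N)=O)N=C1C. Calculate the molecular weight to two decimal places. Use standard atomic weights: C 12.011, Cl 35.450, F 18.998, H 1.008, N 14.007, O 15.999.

230.60 g/mol

First, the molecular formula is C8H7ClN2O4 (counting implicit H from valence).
  C: 8 × 12.011 = 96.088
  Cl: 1 × 35.450 = 35.450
  H: 7 × 1.008 = 7.056
  N: 2 × 14.007 = 28.014
  O: 4 × 15.999 = 63.996
Sum: 8×12.011 + 1×35.450 + 7×1.008 + 2×14.007 + 4×15.999 = 230.604 → 230.60 g/mol.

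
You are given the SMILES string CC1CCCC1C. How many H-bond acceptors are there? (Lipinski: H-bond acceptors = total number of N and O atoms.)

0

N atoms: 0; O atoms: 0.
Lipinski HBA = 0 + 0 = 0.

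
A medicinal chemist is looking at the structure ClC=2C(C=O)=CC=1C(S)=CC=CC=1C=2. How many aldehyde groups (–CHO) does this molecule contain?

1

The aldehyde motif appears at heavy-atom position 4 in the SMILES.
Other groups present: 1 thiol.
Aldehyde count: 1.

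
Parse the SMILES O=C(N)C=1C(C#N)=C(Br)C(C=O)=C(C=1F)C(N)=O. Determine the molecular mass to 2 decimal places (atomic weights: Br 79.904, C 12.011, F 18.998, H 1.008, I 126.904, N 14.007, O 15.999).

First, the molecular formula is C10H5BrFN3O3 (counting implicit H from valence).
  Br: 1 × 79.904 = 79.904
  C: 10 × 12.011 = 120.110
  F: 1 × 18.998 = 18.998
  H: 5 × 1.008 = 5.040
  N: 3 × 14.007 = 42.021
  O: 3 × 15.999 = 47.997
Sum: 1×79.904 + 10×12.011 + 1×18.998 + 5×1.008 + 3×14.007 + 3×15.999 = 314.070 → 314.07 g/mol.

314.07 g/mol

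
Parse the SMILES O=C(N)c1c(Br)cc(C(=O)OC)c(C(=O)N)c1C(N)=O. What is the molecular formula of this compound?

C11H10BrN3O5

Walk through each heavy atom and fill implicit hydrogens from standard valence (C 4, N 3, O 2, S 2, halogen 1); for lowercase aromatic atoms, an aromatic c carries 1 H when it has two neighbours and 0 H with three, and aromatic n carries 0 H:
  atom 1: O, bond orders sum to 2 (valence 2) → 0 H
  atom 2: C, bond orders sum to 4 (valence 4) → 0 H
  atom 3: N, bond orders sum to 1 (valence 3) → 2 H
  atom 4: aromatic c, 3 neighbours → 0 H
  atom 5: aromatic c, 3 neighbours → 0 H
  atom 6: Br (halogen, monovalent) → 0 H
  atom 7: aromatic c, 2 neighbours → 1 H
  atom 8: aromatic c, 3 neighbours → 0 H
  atom 9: C, bond orders sum to 4 (valence 4) → 0 H
  atom 10: O, bond orders sum to 2 (valence 2) → 0 H
  atom 11: O, bond orders sum to 2 (valence 2) → 0 H
  atom 12: C, bond orders sum to 1 (valence 4) → 3 H
  atom 13: aromatic c, 3 neighbours → 0 H
  atom 14: C, bond orders sum to 4 (valence 4) → 0 H
  atom 15: O, bond orders sum to 2 (valence 2) → 0 H
  atom 16: N, bond orders sum to 1 (valence 3) → 2 H
  atom 17: aromatic c, 3 neighbours → 0 H
  atom 18: C, bond orders sum to 4 (valence 4) → 0 H
  atom 19: N, bond orders sum to 1 (valence 3) → 2 H
  atom 20: O, bond orders sum to 2 (valence 2) → 0 H
Totals → C:11, H:10, Br:1, N:3, O:5.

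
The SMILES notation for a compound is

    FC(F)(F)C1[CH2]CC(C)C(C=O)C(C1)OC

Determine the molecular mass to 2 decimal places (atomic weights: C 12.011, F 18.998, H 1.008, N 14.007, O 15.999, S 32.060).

238.25 g/mol

First, the molecular formula is C11H17F3O2 (counting implicit H from valence).
  C: 11 × 12.011 = 132.121
  F: 3 × 18.998 = 56.994
  H: 17 × 1.008 = 17.136
  O: 2 × 15.999 = 31.998
Sum: 11×12.011 + 3×18.998 + 17×1.008 + 2×15.999 = 238.249 → 238.25 g/mol.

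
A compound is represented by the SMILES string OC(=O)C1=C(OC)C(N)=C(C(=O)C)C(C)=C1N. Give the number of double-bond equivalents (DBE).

Molecular formula: C11H14N2O4.
DoU = (2C + 2 + N − H − X) / 2, where X is the halogen count and O/S are ignored.
    = (2·11 + 2 + 2 − 14 − 0) / 2 = 12 / 2 = 6.

6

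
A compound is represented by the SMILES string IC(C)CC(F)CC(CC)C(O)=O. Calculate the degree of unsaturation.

Molecular formula: C9H16FIO2.
DoU = (2C + 2 + N − H − X) / 2, where X is the halogen count and O/S are ignored.
    = (2·9 + 2 + 0 − 16 − 2) / 2 = 2 / 2 = 1.

1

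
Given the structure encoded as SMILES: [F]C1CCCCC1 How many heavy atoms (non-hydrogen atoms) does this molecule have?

7

Every atom symbol written in the SMILES (organic subset) is one heavy atom; implicit H are not written.
Heavy atoms by element → C:6, F:1.
Total: 7.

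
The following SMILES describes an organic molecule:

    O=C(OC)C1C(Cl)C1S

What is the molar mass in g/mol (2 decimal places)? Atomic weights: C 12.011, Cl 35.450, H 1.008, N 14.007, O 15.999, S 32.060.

166.62 g/mol

First, the molecular formula is C5H7ClO2S (counting implicit H from valence).
  C: 5 × 12.011 = 60.055
  Cl: 1 × 35.450 = 35.450
  H: 7 × 1.008 = 7.056
  O: 2 × 15.999 = 31.998
  S: 1 × 32.060 = 32.060
Sum: 5×12.011 + 1×35.450 + 7×1.008 + 2×15.999 + 1×32.060 = 166.619 → 166.62 g/mol.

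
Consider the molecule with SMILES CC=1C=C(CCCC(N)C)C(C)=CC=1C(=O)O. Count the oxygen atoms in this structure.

2

Scan the SMILES for O atoms (remember two-letter symbols like Cl and Br are single atoms).
Oxygen count: 2.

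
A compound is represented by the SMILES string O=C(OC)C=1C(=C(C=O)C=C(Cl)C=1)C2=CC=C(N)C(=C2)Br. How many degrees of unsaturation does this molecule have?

10

Degree of unsaturation = (number of rings) + (number of π bonds).
Ring closures in the SMILES: 2.
π bonds: 8 double bonds (each 1 DoU) → 8 DoU from unsaturation.
Total DoU = 2 + 8 = 10.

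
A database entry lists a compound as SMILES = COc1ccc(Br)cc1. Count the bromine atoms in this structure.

1

Scan the SMILES for Br atoms (remember two-letter symbols like Cl and Br are single atoms).
Bromine count: 1.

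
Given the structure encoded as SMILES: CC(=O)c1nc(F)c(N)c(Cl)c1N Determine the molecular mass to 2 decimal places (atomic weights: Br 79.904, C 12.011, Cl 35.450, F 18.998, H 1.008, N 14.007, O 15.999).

203.60 g/mol

First, the molecular formula is C7H7ClFN3O (counting implicit H from valence).
  C: 7 × 12.011 = 84.077
  Cl: 1 × 35.450 = 35.450
  F: 1 × 18.998 = 18.998
  H: 7 × 1.008 = 7.056
  N: 3 × 14.007 = 42.021
  O: 1 × 15.999 = 15.999
Sum: 7×12.011 + 1×35.450 + 1×18.998 + 7×1.008 + 3×14.007 + 1×15.999 = 203.601 → 203.60 g/mol.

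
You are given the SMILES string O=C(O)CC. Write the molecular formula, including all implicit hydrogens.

Walk through each heavy atom and fill implicit hydrogens from standard valence (C 4, N 3, O 2, S 2, halogen 1):
  atom 1: O, bond orders sum to 2 (valence 2) → 0 H
  atom 2: C, bond orders sum to 4 (valence 4) → 0 H
  atom 3: O, bond orders sum to 1 (valence 2) → 1 H
  atom 4: C, bond orders sum to 2 (valence 4) → 2 H
  atom 5: C, bond orders sum to 1 (valence 4) → 3 H
Totals → C:3, H:6, O:2.

C3H6O2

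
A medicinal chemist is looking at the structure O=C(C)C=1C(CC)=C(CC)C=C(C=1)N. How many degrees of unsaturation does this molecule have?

5

Degree of unsaturation = (number of rings) + (number of π bonds).
Ring closures in the SMILES: 1.
π bonds: 4 double bonds (each 1 DoU) → 4 DoU from unsaturation.
Total DoU = 1 + 4 = 5.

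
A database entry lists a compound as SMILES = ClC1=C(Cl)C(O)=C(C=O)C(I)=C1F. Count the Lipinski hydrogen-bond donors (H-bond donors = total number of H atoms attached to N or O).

Donors: find every N or O and count the H atoms it carries.
  atom 6 (O): bond orders sum to 1 → 1 H
  atom 9 (O): bond orders sum to 2 → 0 H
Lipinski HBD = 1.

1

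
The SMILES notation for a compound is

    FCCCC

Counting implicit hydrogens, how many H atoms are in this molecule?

Walk through each heavy atom and fill implicit hydrogens from standard valence (C 4, N 3, O 2, S 2, halogen 1):
  atom 1: F (halogen, monovalent) → 0 H
  atom 2: C, bond orders sum to 2 (valence 4) → 2 H
  atom 3: C, bond orders sum to 2 (valence 4) → 2 H
  atom 4: C, bond orders sum to 2 (valence 4) → 2 H
  atom 5: C, bond orders sum to 1 (valence 4) → 3 H
Total hydrogens: 9.

9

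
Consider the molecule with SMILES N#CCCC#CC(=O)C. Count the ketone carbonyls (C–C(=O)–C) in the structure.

The ketone motif appears at heavy-atom position 7 in the SMILES.
Other groups present: 1 alkyne, 1 nitrile.
Ketone count: 1.

1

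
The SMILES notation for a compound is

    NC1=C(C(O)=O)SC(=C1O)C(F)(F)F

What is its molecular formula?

C6H4F3NO3S

Walk through each heavy atom and fill implicit hydrogens from standard valence (C 4, N 3, O 2, S 2, halogen 1):
  atom 1: N, bond orders sum to 1 (valence 3) → 2 H
  atom 2: C, bond orders sum to 4 (valence 4) → 0 H
  atom 3: C, bond orders sum to 4 (valence 4) → 0 H
  atom 4: C, bond orders sum to 4 (valence 4) → 0 H
  atom 5: O, bond orders sum to 1 (valence 2) → 1 H
  atom 6: O, bond orders sum to 2 (valence 2) → 0 H
  atom 7: S, bond orders sum to 2 (valence 2) → 0 H
  atom 8: C, bond orders sum to 4 (valence 4) → 0 H
  atom 9: C, bond orders sum to 4 (valence 4) → 0 H
  atom 10: O, bond orders sum to 1 (valence 2) → 1 H
  atom 11: C, bond orders sum to 4 (valence 4) → 0 H
  atom 12: F (halogen, monovalent) → 0 H
  atom 13: F (halogen, monovalent) → 0 H
  atom 14: F (halogen, monovalent) → 0 H
Totals → C:6, H:4, F:3, N:1, O:3, S:1.
In Hill order: C6H4F3NO3S.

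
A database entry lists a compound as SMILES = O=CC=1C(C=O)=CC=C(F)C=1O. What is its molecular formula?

C8H5FO3

Walk through each heavy atom and fill implicit hydrogens from standard valence (C 4, N 3, O 2, S 2, halogen 1):
  atom 1: O, bond orders sum to 2 (valence 2) → 0 H
  atom 2: C, bond orders sum to 3 (valence 4) → 1 H
  atom 3: C, bond orders sum to 4 (valence 4) → 0 H
  atom 4: C, bond orders sum to 4 (valence 4) → 0 H
  atom 5: C, bond orders sum to 3 (valence 4) → 1 H
  atom 6: O, bond orders sum to 2 (valence 2) → 0 H
  atom 7: C, bond orders sum to 3 (valence 4) → 1 H
  atom 8: C, bond orders sum to 3 (valence 4) → 1 H
  atom 9: C, bond orders sum to 4 (valence 4) → 0 H
  atom 10: F (halogen, monovalent) → 0 H
  atom 11: C, bond orders sum to 4 (valence 4) → 0 H
  atom 12: O, bond orders sum to 1 (valence 2) → 1 H
Totals → C:8, H:5, F:1, O:3.
In Hill order: C8H5FO3.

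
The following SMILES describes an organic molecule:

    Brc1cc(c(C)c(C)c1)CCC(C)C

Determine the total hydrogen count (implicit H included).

Walk through each heavy atom and fill implicit hydrogens from standard valence (C 4, N 3, O 2, S 2, halogen 1); for lowercase aromatic atoms, an aromatic c carries 1 H when it has two neighbours and 0 H with three, and aromatic n carries 0 H:
  atom 1: Br (halogen, monovalent) → 0 H
  atom 2: aromatic c, 3 neighbours → 0 H
  atom 3: aromatic c, 2 neighbours → 1 H
  atom 4: aromatic c, 3 neighbours → 0 H
  atom 5: aromatic c, 3 neighbours → 0 H
  atom 6: C, bond orders sum to 1 (valence 4) → 3 H
  atom 7: aromatic c, 3 neighbours → 0 H
  atom 8: C, bond orders sum to 1 (valence 4) → 3 H
  atom 9: aromatic c, 2 neighbours → 1 H
  atom 10: C, bond orders sum to 2 (valence 4) → 2 H
  atom 11: C, bond orders sum to 2 (valence 4) → 2 H
  atom 12: C, bond orders sum to 3 (valence 4) → 1 H
  atom 13: C, bond orders sum to 1 (valence 4) → 3 H
  atom 14: C, bond orders sum to 1 (valence 4) → 3 H
Total hydrogens: 19.

19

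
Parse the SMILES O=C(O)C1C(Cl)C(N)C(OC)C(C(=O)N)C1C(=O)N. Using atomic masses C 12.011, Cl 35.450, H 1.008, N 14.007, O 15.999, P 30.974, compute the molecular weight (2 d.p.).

293.70 g/mol

First, the molecular formula is C10H16ClN3O5 (counting implicit H from valence).
  C: 10 × 12.011 = 120.110
  Cl: 1 × 35.450 = 35.450
  H: 16 × 1.008 = 16.128
  N: 3 × 14.007 = 42.021
  O: 5 × 15.999 = 79.995
Sum: 10×12.011 + 1×35.450 + 16×1.008 + 3×14.007 + 5×15.999 = 293.704 → 293.70 g/mol.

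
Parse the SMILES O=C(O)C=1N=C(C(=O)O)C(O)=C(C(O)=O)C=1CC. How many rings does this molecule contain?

In SMILES, each pair of matching ring-closure digits denotes one ring-closing bond; the number of such bonds equals the number of independent rings.
Ring-closure bonds here: 1.

1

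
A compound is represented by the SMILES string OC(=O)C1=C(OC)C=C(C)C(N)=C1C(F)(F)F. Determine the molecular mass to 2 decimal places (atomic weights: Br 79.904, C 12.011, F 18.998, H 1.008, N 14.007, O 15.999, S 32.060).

First, the molecular formula is C10H10F3NO3 (counting implicit H from valence).
  C: 10 × 12.011 = 120.110
  F: 3 × 18.998 = 56.994
  H: 10 × 1.008 = 10.080
  N: 1 × 14.007 = 14.007
  O: 3 × 15.999 = 47.997
Sum: 10×12.011 + 3×18.998 + 10×1.008 + 1×14.007 + 3×15.999 = 249.188 → 249.19 g/mol.

249.19 g/mol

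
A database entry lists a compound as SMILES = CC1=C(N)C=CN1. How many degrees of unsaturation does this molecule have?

3

Degree of unsaturation = (number of rings) + (number of π bonds).
Ring closures in the SMILES: 1.
π bonds: 2 double bonds (each 1 DoU) → 2 DoU from unsaturation.
Total DoU = 1 + 2 = 3.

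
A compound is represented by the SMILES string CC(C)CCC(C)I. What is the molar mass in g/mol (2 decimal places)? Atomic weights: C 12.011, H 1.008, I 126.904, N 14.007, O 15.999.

First, the molecular formula is C7H15I (counting implicit H from valence).
  C: 7 × 12.011 = 84.077
  H: 15 × 1.008 = 15.120
  I: 1 × 126.904 = 126.904
Sum: 7×12.011 + 15×1.008 + 1×126.904 = 226.101 → 226.10 g/mol.

226.10 g/mol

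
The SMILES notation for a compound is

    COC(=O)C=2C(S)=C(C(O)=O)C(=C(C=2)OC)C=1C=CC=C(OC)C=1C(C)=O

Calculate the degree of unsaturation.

Molecular formula: C19H18O7S.
DoU = (2C + 2 + N − H − X) / 2, where X is the halogen count and O/S are ignored.
    = (2·19 + 2 + 0 − 18 − 0) / 2 = 22 / 2 = 11.

11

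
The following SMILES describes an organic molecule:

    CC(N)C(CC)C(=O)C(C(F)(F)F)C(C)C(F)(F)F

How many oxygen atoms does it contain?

1

Scan the SMILES for O atoms (remember two-letter symbols like Cl and Br are single atoms).
Oxygen count: 1.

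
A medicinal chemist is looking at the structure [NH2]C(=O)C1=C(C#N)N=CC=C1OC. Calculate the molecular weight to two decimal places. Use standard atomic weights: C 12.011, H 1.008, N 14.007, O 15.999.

First, the molecular formula is C8H7N3O2 (counting implicit H from valence).
  C: 8 × 12.011 = 96.088
  H: 7 × 1.008 = 7.056
  N: 3 × 14.007 = 42.021
  O: 2 × 15.999 = 31.998
Sum: 8×12.011 + 7×1.008 + 3×14.007 + 2×15.999 = 177.163 → 177.16 g/mol.

177.16 g/mol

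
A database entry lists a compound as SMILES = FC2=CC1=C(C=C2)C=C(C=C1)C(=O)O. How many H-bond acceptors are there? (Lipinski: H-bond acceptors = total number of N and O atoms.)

2

N atoms: 0; O atoms: 2.
Lipinski HBA = 0 + 2 = 2.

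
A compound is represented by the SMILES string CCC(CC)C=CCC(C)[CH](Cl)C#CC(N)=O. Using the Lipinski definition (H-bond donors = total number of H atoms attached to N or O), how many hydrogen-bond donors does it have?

Donors: find every N or O and count the H atoms it carries.
  atom 16 (N): bond orders sum to 1 → 2 H
  atom 17 (O): bond orders sum to 2 → 0 H
Lipinski HBD = 2.

2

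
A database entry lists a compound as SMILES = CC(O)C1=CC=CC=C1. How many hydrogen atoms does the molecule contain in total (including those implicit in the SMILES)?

10

Walk through each heavy atom and fill implicit hydrogens from standard valence (C 4, N 3, O 2, S 2, halogen 1):
  atom 1: C, bond orders sum to 1 (valence 4) → 3 H
  atom 2: C, bond orders sum to 3 (valence 4) → 1 H
  atom 3: O, bond orders sum to 1 (valence 2) → 1 H
  atom 4: C, bond orders sum to 4 (valence 4) → 0 H
  atom 5: C, bond orders sum to 3 (valence 4) → 1 H
  atom 6: C, bond orders sum to 3 (valence 4) → 1 H
  atom 7: C, bond orders sum to 3 (valence 4) → 1 H
  atom 8: C, bond orders sum to 3 (valence 4) → 1 H
  atom 9: C, bond orders sum to 3 (valence 4) → 1 H
Total hydrogens: 10.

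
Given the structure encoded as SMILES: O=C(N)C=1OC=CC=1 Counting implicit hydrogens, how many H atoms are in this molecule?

5

Walk through each heavy atom and fill implicit hydrogens from standard valence (C 4, N 3, O 2, S 2, halogen 1):
  atom 1: O, bond orders sum to 2 (valence 2) → 0 H
  atom 2: C, bond orders sum to 4 (valence 4) → 0 H
  atom 3: N, bond orders sum to 1 (valence 3) → 2 H
  atom 4: C, bond orders sum to 4 (valence 4) → 0 H
  atom 5: O, bond orders sum to 2 (valence 2) → 0 H
  atom 6: C, bond orders sum to 3 (valence 4) → 1 H
  atom 7: C, bond orders sum to 3 (valence 4) → 1 H
  atom 8: C, bond orders sum to 3 (valence 4) → 1 H
Total hydrogens: 5.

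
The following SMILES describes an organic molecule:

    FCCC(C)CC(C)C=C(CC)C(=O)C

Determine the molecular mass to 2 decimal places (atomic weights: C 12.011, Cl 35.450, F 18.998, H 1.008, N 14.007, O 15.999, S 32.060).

First, the molecular formula is C13H23FO (counting implicit H from valence).
  C: 13 × 12.011 = 156.143
  F: 1 × 18.998 = 18.998
  H: 23 × 1.008 = 23.184
  O: 1 × 15.999 = 15.999
Sum: 13×12.011 + 1×18.998 + 23×1.008 + 1×15.999 = 214.324 → 214.32 g/mol.

214.32 g/mol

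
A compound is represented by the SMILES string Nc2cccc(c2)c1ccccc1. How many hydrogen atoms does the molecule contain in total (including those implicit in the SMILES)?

11

Walk through each heavy atom and fill implicit hydrogens from standard valence (C 4, N 3, O 2, S 2, halogen 1); for lowercase aromatic atoms, an aromatic c carries 1 H when it has two neighbours and 0 H with three, and aromatic n carries 0 H:
  atom 1: N, bond orders sum to 1 (valence 3) → 2 H
  atom 2: aromatic c, 3 neighbours → 0 H
  atom 3: aromatic c, 2 neighbours → 1 H
  atom 4: aromatic c, 2 neighbours → 1 H
  atom 5: aromatic c, 2 neighbours → 1 H
  atom 6: aromatic c, 3 neighbours → 0 H
  atom 7: aromatic c, 2 neighbours → 1 H
  atom 8: aromatic c, 3 neighbours → 0 H
  atom 9: aromatic c, 2 neighbours → 1 H
  atom 10: aromatic c, 2 neighbours → 1 H
  atom 11: aromatic c, 2 neighbours → 1 H
  atom 12: aromatic c, 2 neighbours → 1 H
  atom 13: aromatic c, 2 neighbours → 1 H
Total hydrogens: 11.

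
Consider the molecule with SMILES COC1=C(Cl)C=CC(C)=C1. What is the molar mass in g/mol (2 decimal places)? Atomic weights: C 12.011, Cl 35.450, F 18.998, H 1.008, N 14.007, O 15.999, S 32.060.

First, the molecular formula is C8H9ClO (counting implicit H from valence).
  C: 8 × 12.011 = 96.088
  Cl: 1 × 35.450 = 35.450
  H: 9 × 1.008 = 9.072
  O: 1 × 15.999 = 15.999
Sum: 8×12.011 + 1×35.450 + 9×1.008 + 1×15.999 = 156.609 → 156.61 g/mol.

156.61 g/mol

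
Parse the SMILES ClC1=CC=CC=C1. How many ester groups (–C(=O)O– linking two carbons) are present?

Scan the SMILES for the ester motif — none present.

0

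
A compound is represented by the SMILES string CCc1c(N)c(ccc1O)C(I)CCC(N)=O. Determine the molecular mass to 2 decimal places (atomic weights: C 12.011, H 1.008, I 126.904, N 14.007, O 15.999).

First, the molecular formula is C12H17IN2O2 (counting implicit H from valence).
  C: 12 × 12.011 = 144.132
  H: 17 × 1.008 = 17.136
  I: 1 × 126.904 = 126.904
  N: 2 × 14.007 = 28.014
  O: 2 × 15.999 = 31.998
Sum: 12×12.011 + 17×1.008 + 1×126.904 + 2×14.007 + 2×15.999 = 348.184 → 348.18 g/mol.

348.18 g/mol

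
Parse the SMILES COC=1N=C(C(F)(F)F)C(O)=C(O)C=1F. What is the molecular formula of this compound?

Walk through each heavy atom and fill implicit hydrogens from standard valence (C 4, N 3, O 2, S 2, halogen 1):
  atom 1: C, bond orders sum to 1 (valence 4) → 3 H
  atom 2: O, bond orders sum to 2 (valence 2) → 0 H
  atom 3: C, bond orders sum to 4 (valence 4) → 0 H
  atom 4: N, bond orders sum to 3 (valence 3) → 0 H
  atom 5: C, bond orders sum to 4 (valence 4) → 0 H
  atom 6: C, bond orders sum to 4 (valence 4) → 0 H
  atom 7: F (halogen, monovalent) → 0 H
  atom 8: F (halogen, monovalent) → 0 H
  atom 9: F (halogen, monovalent) → 0 H
  atom 10: C, bond orders sum to 4 (valence 4) → 0 H
  atom 11: O, bond orders sum to 1 (valence 2) → 1 H
  atom 12: C, bond orders sum to 4 (valence 4) → 0 H
  atom 13: O, bond orders sum to 1 (valence 2) → 1 H
  atom 14: C, bond orders sum to 4 (valence 4) → 0 H
  atom 15: F (halogen, monovalent) → 0 H
Totals → C:7, H:5, F:4, N:1, O:3.
In Hill order: C7H5F4NO3.

C7H5F4NO3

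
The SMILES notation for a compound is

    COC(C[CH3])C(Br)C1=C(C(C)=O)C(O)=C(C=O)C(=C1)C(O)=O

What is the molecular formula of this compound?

Walk through each heavy atom and fill implicit hydrogens from standard valence (C 4, N 3, O 2, S 2, halogen 1):
  atom 1: C, bond orders sum to 1 (valence 4) → 3 H
  atom 2: O, bond orders sum to 2 (valence 2) → 0 H
  atom 3: C, bond orders sum to 3 (valence 4) → 1 H
  atom 4: C, bond orders sum to 2 (valence 4) → 2 H
  atom 5: C with explicit H count 3
  atom 6: C, bond orders sum to 3 (valence 4) → 1 H
  atom 7: Br (halogen, monovalent) → 0 H
  atom 8: C, bond orders sum to 4 (valence 4) → 0 H
  atom 9: C, bond orders sum to 4 (valence 4) → 0 H
  atom 10: C, bond orders sum to 4 (valence 4) → 0 H
  atom 11: C, bond orders sum to 1 (valence 4) → 3 H
  atom 12: O, bond orders sum to 2 (valence 2) → 0 H
  atom 13: C, bond orders sum to 4 (valence 4) → 0 H
  atom 14: O, bond orders sum to 1 (valence 2) → 1 H
  atom 15: C, bond orders sum to 4 (valence 4) → 0 H
  atom 16: C, bond orders sum to 3 (valence 4) → 1 H
  atom 17: O, bond orders sum to 2 (valence 2) → 0 H
  atom 18: C, bond orders sum to 4 (valence 4) → 0 H
  atom 19: C, bond orders sum to 3 (valence 4) → 1 H
  atom 20: C, bond orders sum to 4 (valence 4) → 0 H
  atom 21: O, bond orders sum to 1 (valence 2) → 1 H
  atom 22: O, bond orders sum to 2 (valence 2) → 0 H
Totals → C:15, H:17, Br:1, O:6.
In Hill order: C15H17BrO6.

C15H17BrO6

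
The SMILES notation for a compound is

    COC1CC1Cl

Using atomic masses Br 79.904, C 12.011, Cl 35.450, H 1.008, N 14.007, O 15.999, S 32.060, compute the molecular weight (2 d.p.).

First, the molecular formula is C4H7ClO (counting implicit H from valence).
  C: 4 × 12.011 = 48.044
  Cl: 1 × 35.450 = 35.450
  H: 7 × 1.008 = 7.056
  O: 1 × 15.999 = 15.999
Sum: 4×12.011 + 1×35.450 + 7×1.008 + 1×15.999 = 106.549 → 106.55 g/mol.

106.55 g/mol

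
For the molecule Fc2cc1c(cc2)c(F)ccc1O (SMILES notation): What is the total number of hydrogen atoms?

6

Walk through each heavy atom and fill implicit hydrogens from standard valence (C 4, N 3, O 2, S 2, halogen 1); for lowercase aromatic atoms, an aromatic c carries 1 H when it has two neighbours and 0 H with three, and aromatic n carries 0 H:
  atom 1: F (halogen, monovalent) → 0 H
  atom 2: aromatic c, 3 neighbours → 0 H
  atom 3: aromatic c, 2 neighbours → 1 H
  atom 4: aromatic c, 3 neighbours → 0 H
  atom 5: aromatic c, 3 neighbours → 0 H
  atom 6: aromatic c, 2 neighbours → 1 H
  atom 7: aromatic c, 2 neighbours → 1 H
  atom 8: aromatic c, 3 neighbours → 0 H
  atom 9: F (halogen, monovalent) → 0 H
  atom 10: aromatic c, 2 neighbours → 1 H
  atom 11: aromatic c, 2 neighbours → 1 H
  atom 12: aromatic c, 3 neighbours → 0 H
  atom 13: O, bond orders sum to 1 (valence 2) → 1 H
Total hydrogens: 6.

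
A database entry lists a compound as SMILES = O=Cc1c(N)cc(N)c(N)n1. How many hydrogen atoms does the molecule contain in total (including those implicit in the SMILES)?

Walk through each heavy atom and fill implicit hydrogens from standard valence (C 4, N 3, O 2, S 2, halogen 1); for lowercase aromatic atoms, an aromatic c carries 1 H when it has two neighbours and 0 H with three, and aromatic n carries 0 H:
  atom 1: O, bond orders sum to 2 (valence 2) → 0 H
  atom 2: C, bond orders sum to 3 (valence 4) → 1 H
  atom 3: aromatic c, 3 neighbours → 0 H
  atom 4: aromatic c, 3 neighbours → 0 H
  atom 5: N, bond orders sum to 1 (valence 3) → 2 H
  atom 6: aromatic c, 2 neighbours → 1 H
  atom 7: aromatic c, 3 neighbours → 0 H
  atom 8: N, bond orders sum to 1 (valence 3) → 2 H
  atom 9: aromatic c, 3 neighbours → 0 H
  atom 10: N, bond orders sum to 1 (valence 3) → 2 H
  atom 11: aromatic n, 2 neighbours → 0 H
Total hydrogens: 8.

8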